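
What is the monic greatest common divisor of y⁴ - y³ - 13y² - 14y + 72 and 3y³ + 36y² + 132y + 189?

y² + 5y + 9

By polynomial division,
  y⁴ - y³ - 13y² - 14y + 72 = ((1/3)y - 13/3)(3y³ + 36y² + 132y + 189) + (99y² + 495y + 891)
  3y³ + 36y² + 132y + 189 = ((1/33)y + 7/33)(99y² + 495y + 891) + (0)
Last nonzero remainder: 99y² + 495y + 891. Dividing through by 99 gives the monic gcd y² + 5y + 9.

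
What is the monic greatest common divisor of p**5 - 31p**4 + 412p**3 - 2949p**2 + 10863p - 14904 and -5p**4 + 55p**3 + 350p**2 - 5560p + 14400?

Euclidean algorithm in ℚ[p]:
  p**5 - 31p**4 + 412p**3 - 2949p**2 + 10863p - 14904 = (-(1/5)p + 4)(-5p**4 + 55p**3 + 350p**2 - 5560p + 14400) + (262p**3 - 5461p**2 + 35983p - 72504)
  -5p**4 + 55p**3 + 350p**2 - 5560p + 14400 = (-(5/262)p - 12895/68644)(262p**3 - 5461p**2 + 35983p - 72504) + ((743535/68644)p**2 - (12640095/68644)p + 13383630/17161)
  262p**3 - 5461p**2 + 35983p - 72504 = ((17984728/743535)p - 69124508/743535)((743535/68644)p**2 - (12640095/68644)p + 13383630/17161) + (0)
Last nonzero remainder: (743535/68644)p**2 - (12640095/68644)p + 13383630/17161. Dividing through by 743535/68644 gives the monic gcd p**2 - 17p + 72.

p**2 - 17p + 72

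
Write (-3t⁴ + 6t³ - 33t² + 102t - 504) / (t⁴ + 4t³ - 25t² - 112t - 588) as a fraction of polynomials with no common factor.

By polynomial division,
  -3t⁴ + 6t³ - 33t² + 102t - 504 = (-3)(t⁴ + 4t³ - 25t² - 112t - 588) + (18t³ - 108t² - 234t - 2268)
  t⁴ + 4t³ - 25t² - 112t - 588 = ((1/18)t + 5/9)(18t³ - 108t² - 234t - 2268) + (48t² + 144t + 672)
  18t³ - 108t² - 234t - 2268 = ((3/8)t - 27/8)(48t² + 144t + 672) + (0)
Last nonzero remainder: 48t² + 144t + 672. Dividing through by 48 gives the monic gcd t² + 3t + 14.
Cancel t² + 3t + 14 from numerator and denominator to get the reduced form.

(-3t² + 15t - 36)/(t² + t - 42)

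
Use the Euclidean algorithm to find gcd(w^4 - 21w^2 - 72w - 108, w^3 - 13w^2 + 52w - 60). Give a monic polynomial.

w - 6

Apply the Euclidean algorithm:
  w^4 - 21w^2 - 72w - 108 = (w + 13)(w^3 - 13w^2 + 52w - 60) + (96w^2 - 688w + 672)
  w^3 - 13w^2 + 52w - 60 = ((1/96)w - 35/576)(96w^2 - 688w + 672) + ((115/36)w - 115/6)
  96w^2 - 688w + 672 = ((3456/115)w - 4032/115)((115/36)w - 115/6) + (0)
Last nonzero remainder: (115/36)w - 115/6. Dividing through by 115/36 gives the monic gcd w - 6.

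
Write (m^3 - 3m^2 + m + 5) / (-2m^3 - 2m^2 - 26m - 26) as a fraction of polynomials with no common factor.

Apply the Euclidean algorithm:
  m^3 - 3m^2 + m + 5 = (-1/2)(-2m^3 - 2m^2 - 26m - 26) + (-4m^2 - 12m - 8)
  -2m^3 - 2m^2 - 26m - 26 = ((1/2)m - 1)(-4m^2 - 12m - 8) + (-34m - 34)
  -4m^2 - 12m - 8 = ((2/17)m + 4/17)(-34m - 34) + (0)
Last nonzero remainder: -34m - 34. Dividing through by -34 gives the monic gcd m + 1.
Cancel m + 1 from numerator and denominator to get the reduced form.

(-m^2 + 4m - 5)/(2m^2 + 26)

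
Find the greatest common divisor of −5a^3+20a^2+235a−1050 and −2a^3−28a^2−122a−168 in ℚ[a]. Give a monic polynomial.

a+7

Euclidean algorithm in ℚ[a]:
  −5a^3+20a^2+235a−1050 = (5/2)(−2a^3−28a^2−122a−168) + (90a^2+540a−630)
  −2a^3−28a^2−122a−168 = (−(1/45)a−8/45)(90a^2+540a−630) + (−40a−280)
  90a^2+540a−630 = (−(9/4)a+9/4)(−40a−280) + (0)
Last nonzero remainder: −40a−280. Dividing through by −40 gives the monic gcd a+7.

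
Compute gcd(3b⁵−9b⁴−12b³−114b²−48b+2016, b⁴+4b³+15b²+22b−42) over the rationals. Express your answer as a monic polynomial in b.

b³+5b²+20b+42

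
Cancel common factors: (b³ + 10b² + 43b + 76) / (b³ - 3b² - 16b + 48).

(b² + 6b + 19)/(b² - 7b + 12)

Euclidean algorithm in ℚ[b]:
  b³ + 10b² + 43b + 76 = (b³ - 3b² - 16b + 48) + (13b² + 59b + 28)
  b³ - 3b² - 16b + 48 = ((1/13)b - 98/169)(13b² + 59b + 28) + ((2714/169)b + 10856/169)
  13b² + 59b + 28 = ((2197/2714)b + 1183/2714)((2714/169)b + 10856/169) + (0)
Last nonzero remainder: (2714/169)b + 10856/169. Dividing through by 2714/169 gives the monic gcd b + 4.
Cancel b + 4 from numerator and denominator to get the reduced form.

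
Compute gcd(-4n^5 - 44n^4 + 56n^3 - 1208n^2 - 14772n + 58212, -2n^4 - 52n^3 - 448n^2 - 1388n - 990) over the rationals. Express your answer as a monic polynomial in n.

Repeated division with remainder:
  -4n^5 - 44n^4 + 56n^3 - 1208n^2 - 14772n + 58212 = (2n - 30)(-2n^4 - 52n^3 - 448n^2 - 1388n - 990) + (-608n^3 - 11872n^2 - 54432n + 28512)
  -2n^4 - 52n^3 - 448n^2 - 1388n - 990 = ((1/304)n + 123/5776)(-608n^3 - 11872n^2 - 54432n + 28512) + (-(5824/361)n^2 - (116480/361)n - 576576/361)
  -608n^3 - 11872n^2 - 54432n + 28512 = ((6859/182)n - 3249/182)(-(5824/361)n^2 - (116480/361)n - 576576/361) + (0)
Last nonzero remainder: -(5824/361)n^2 - (116480/361)n - 576576/361. Dividing through by -5824/361 gives the monic gcd n^2 + 20n + 99.

n^2 + 20n + 99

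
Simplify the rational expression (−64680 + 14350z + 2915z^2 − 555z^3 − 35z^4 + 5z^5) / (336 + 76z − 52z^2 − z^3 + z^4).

(−385 − 20z + 5z^2)/(2 + z)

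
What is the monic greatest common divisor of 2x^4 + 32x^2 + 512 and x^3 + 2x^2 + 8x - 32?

x^2 + 4x + 16

By polynomial division,
  2x^4 + 32x^2 + 512 = (2x - 4)(x^3 + 2x^2 + 8x - 32) + (24x^2 + 96x + 384)
  x^3 + 2x^2 + 8x - 32 = ((1/24)x - 1/12)(24x^2 + 96x + 384) + (0)
Last nonzero remainder: 24x^2 + 96x + 384. Dividing through by 24 gives the monic gcd x^2 + 4x + 16.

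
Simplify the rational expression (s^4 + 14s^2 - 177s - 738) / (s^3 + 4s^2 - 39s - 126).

(s^2 + 3s + 41)/(s + 7)

Euclidean algorithm in ℚ[s]:
  s^4 + 14s^2 - 177s - 738 = (s - 4)(s^3 + 4s^2 - 39s - 126) + (69s^2 - 207s - 1242)
  s^3 + 4s^2 - 39s - 126 = ((1/69)s + 7/69)(69s^2 - 207s - 1242) + (0)
Last nonzero remainder: 69s^2 - 207s - 1242. Dividing through by 69 gives the monic gcd s^2 - 3s - 18.
Cancel s^2 - 3s - 18 from numerator and denominator to get the reduced form.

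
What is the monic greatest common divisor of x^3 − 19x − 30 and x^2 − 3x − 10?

Repeated division with remainder:
  x^3 − 19x − 30 = (x + 3)(x^2 − 3x − 10) + (0)
The last nonzero remainder x^2 − 3x − 10 is already monic.

x^2 − 3x − 10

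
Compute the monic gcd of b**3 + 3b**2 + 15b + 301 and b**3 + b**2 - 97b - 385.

b + 7

Repeated division with remainder:
  b**3 + 3b**2 + 15b + 301 = (b**3 + b**2 - 97b - 385) + (2b**2 + 112b + 686)
  b**3 + b**2 - 97b - 385 = ((1/2)b - 55/2)(2b**2 + 112b + 686) + (2640b + 18480)
  2b**2 + 112b + 686 = ((1/1320)b + 49/1320)(2640b + 18480) + (0)
Last nonzero remainder: 2640b + 18480. Dividing through by 2640 gives the monic gcd b + 7.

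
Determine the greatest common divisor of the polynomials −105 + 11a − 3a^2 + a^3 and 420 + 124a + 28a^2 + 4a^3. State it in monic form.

21 + 2a + a^2

By polynomial division,
  a^3 − 3a^2 + 11a − 105 = (1/4)(4a^3 + 28a^2 + 124a + 420) + (−10a^2 − 20a − 210)
  4a^3 + 28a^2 + 124a + 420 = (−(2/5)a − 2)(−10a^2 − 20a − 210) + (0)
Last nonzero remainder: −10a^2 − 20a − 210. Dividing through by −10 gives the monic gcd a^2 + 2a + 21.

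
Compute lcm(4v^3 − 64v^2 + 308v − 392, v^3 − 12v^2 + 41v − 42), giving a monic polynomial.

Apply the Euclidean algorithm:
  4v^3 − 64v^2 + 308v − 392 = (4)(v^3 − 12v^2 + 41v − 42) + (−16v^2 + 144v − 224)
  v^3 − 12v^2 + 41v − 42 = (−(1/16)v + 3/16)(−16v^2 + 144v − 224) + (0)
Last nonzero remainder: −16v^2 + 144v − 224. Dividing through by −16 gives the monic gcd v^2 − 9v + 14.
Then lcm(f, g) = f·g / gcd(f, g); expanding and making the result monic gives the answer.

v^4 − 19v^3 + 125v^2 − 329v + 294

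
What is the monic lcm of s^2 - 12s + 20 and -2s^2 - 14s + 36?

Euclidean algorithm in ℚ[s]:
  s^2 - 12s + 20 = (-1/2)(-2s^2 - 14s + 36) + (-19s + 38)
  -2s^2 - 14s + 36 = ((2/19)s + 18/19)(-19s + 38) + (0)
Last nonzero remainder: -19s + 38. Dividing through by -19 gives the monic gcd s - 2.
Then lcm(f, g) = f·g / gcd(f, g); expanding and making the result monic gives the answer.

s^3 - 3s^2 - 88s + 180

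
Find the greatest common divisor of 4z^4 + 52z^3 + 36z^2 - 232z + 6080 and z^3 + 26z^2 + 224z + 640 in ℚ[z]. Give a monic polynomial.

Euclidean algorithm in ℚ[z]:
  4z^4 + 52z^3 + 36z^2 - 232z + 6080 = (4z - 52)(z^3 + 26z^2 + 224z + 640) + (492z^2 + 8856z + 39360)
  z^3 + 26z^2 + 224z + 640 = ((1/492)z + 2/123)(492z^2 + 8856z + 39360) + (0)
Last nonzero remainder: 492z^2 + 8856z + 39360. Dividing through by 492 gives the monic gcd z^2 + 18z + 80.

z^2 + 18z + 80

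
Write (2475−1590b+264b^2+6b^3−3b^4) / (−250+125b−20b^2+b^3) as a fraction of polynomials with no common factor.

(99−24b−3b^2)/(−10+b)

Repeated division with remainder:
  −3b^4+6b^3+264b^2−1590b+2475 = (−3b−54)(b^3−20b^2+125b−250) + (−441b^2+4410b−11025)
  b^3−20b^2+125b−250 = (−(1/441)b+10/441)(−441b^2+4410b−11025) + (0)
Last nonzero remainder: −441b^2+4410b−11025. Dividing through by −441 gives the monic gcd b^2−10b+25.
Cancel b^2−10b+25 from numerator and denominator to get the reduced form.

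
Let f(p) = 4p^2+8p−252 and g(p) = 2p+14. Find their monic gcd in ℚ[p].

1

Euclidean algorithm in ℚ[p]:
  4p^2+8p−252 = (2p−10)(2p+14) + (−112)
  2p+14 = (−(1/56)p−1/8)(−112) + (0)
The last nonzero remainder is the constant −112, so the polynomials are coprime and gcd = 1.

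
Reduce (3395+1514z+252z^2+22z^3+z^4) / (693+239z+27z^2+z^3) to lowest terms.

Repeated division with remainder:
  z^4+22z^3+252z^2+1514z+3395 = (z−5)(z^3+27z^2+239z+693) + (148z^2+2016z+6860)
  z^3+27z^2+239z+693 = ((1/148)z+495/5476)(148z^2+2016z+6860) + ((14256/1369)z+99792/1369)
  148z^2+2016z+6860 = ((50653/3564)z+335405/3564)((14256/1369)z+99792/1369) + (0)
Last nonzero remainder: (14256/1369)z+99792/1369. Dividing through by 14256/1369 gives the monic gcd z+7.
Cancel z+7 from numerator and denominator to get the reduced form.

(485+147z+15z^2+z^3)/(99+20z+z^2)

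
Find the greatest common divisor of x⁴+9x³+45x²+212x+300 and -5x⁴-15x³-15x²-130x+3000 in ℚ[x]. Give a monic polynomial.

x³+7x²+31x+150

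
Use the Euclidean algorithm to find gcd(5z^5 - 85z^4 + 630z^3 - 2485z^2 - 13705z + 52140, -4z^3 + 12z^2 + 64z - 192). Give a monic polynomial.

z^2 + z - 12

Repeated division with remainder:
  5z^5 - 85z^4 + 630z^3 - 2485z^2 - 13705z + 52140 = (-(5/4)z^2 + (35/2)z - 125)(-4z^3 + 12z^2 + 64z - 192) + (-2345z^2 - 2345z + 28140)
  -4z^3 + 12z^2 + 64z - 192 = ((4/2345)z - 16/2345)(-2345z^2 - 2345z + 28140) + (0)
Last nonzero remainder: -2345z^2 - 2345z + 28140. Dividing through by -2345 gives the monic gcd z^2 + z - 12.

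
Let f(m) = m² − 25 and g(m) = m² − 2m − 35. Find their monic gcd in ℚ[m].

m + 5

By polynomial division,
  m² − 25 = (m² − 2m − 35) + (2m + 10)
  m² − 2m − 35 = ((1/2)m − 7/2)(2m + 10) + (0)
Last nonzero remainder: 2m + 10. Dividing through by 2 gives the monic gcd m + 5.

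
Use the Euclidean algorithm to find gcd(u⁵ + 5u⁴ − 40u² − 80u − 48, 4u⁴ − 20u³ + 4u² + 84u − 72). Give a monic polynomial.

Apply the Euclidean algorithm:
  u⁵ + 5u⁴ − 40u² − 80u − 48 = ((1/4)u + 5/2)(4u⁴ − 20u³ + 4u² + 84u − 72) + (49u³ − 71u² − 272u + 132)
  4u⁴ − 20u³ + 4u² + 84u − 72 = ((4/49)u − 696/2401)(49u³ − 71u² − 272u + 132) + ((13500/2401)u² − (13500/2401)u − 81000/2401)
  49u³ − 71u² − 272u + 132 = ((117649/13500)u − 26411/6750)((13500/2401)u² − (13500/2401)u − 81000/2401) + (0)
Last nonzero remainder: (13500/2401)u² − (13500/2401)u − 81000/2401. Dividing through by 13500/2401 gives the monic gcd u² − u − 6.

u² − u − 6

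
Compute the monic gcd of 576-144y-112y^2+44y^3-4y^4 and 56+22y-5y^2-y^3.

Repeated division with remainder:
  -4y^4+44y^3-112y^2-144y+576 = (4y-64)(-y^3-5y^2+22y+56) + (-520y^2+1040y+4160)
  -y^3-5y^2+22y+56 = ((1/520)y+7/520)(-520y^2+1040y+4160) + (0)
Last nonzero remainder: -520y^2+1040y+4160. Dividing through by -520 gives the monic gcd y^2-2y-8.

-8-2y+y^2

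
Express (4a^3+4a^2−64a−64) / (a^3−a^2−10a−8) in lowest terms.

(4a+16)/(a+2)

Repeated division with remainder:
  4a^3+4a^2−64a−64 = (4)(a^3−a^2−10a−8) + (8a^2−24a−32)
  a^3−a^2−10a−8 = ((1/8)a+1/4)(8a^2−24a−32) + (0)
Last nonzero remainder: 8a^2−24a−32. Dividing through by 8 gives the monic gcd a^2−3a−4.
Cancel a^2−3a−4 from numerator and denominator to get the reduced form.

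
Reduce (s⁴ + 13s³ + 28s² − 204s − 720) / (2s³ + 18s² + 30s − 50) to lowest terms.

Euclidean algorithm in ℚ[s]:
  s⁴ + 13s³ + 28s² − 204s − 720 = ((1/2)s + 2)(2s³ + 18s² + 30s − 50) + (−23s² − 239s − 620)
  2s³ + 18s² + 30s − 50 = (−(2/23)s + 64/529)(−23s² − 239s − 620) + ((2646/529)s + 13230/529)
  −23s² − 239s − 620 = (−(12167/2646)s − 32798/1323)((2646/529)s + 13230/529) + (0)
Last nonzero remainder: (2646/529)s + 13230/529. Dividing through by 2646/529 gives the monic gcd s + 5.
Cancel s + 5 from numerator and denominator to get the reduced form.

(s³ + 8s² − 12s − 144)/(2s² + 8s − 10)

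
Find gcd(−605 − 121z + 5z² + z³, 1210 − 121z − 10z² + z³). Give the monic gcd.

−121 + z²

By polynomial division,
  z³ + 5z² − 121z − 605 = (z³ − 10z² − 121z + 1210) + (15z² − 1815)
  z³ − 10z² − 121z + 1210 = ((1/15)z − 2/3)(15z² − 1815) + (0)
Last nonzero remainder: 15z² − 1815. Dividing through by 15 gives the monic gcd z² − 121.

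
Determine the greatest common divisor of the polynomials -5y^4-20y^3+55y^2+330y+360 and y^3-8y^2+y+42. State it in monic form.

y+2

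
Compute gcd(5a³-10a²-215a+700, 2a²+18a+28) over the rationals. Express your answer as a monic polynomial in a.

Apply the Euclidean algorithm:
  5a³-10a²-215a+700 = ((5/2)a-55/2)(2a²+18a+28) + (210a+1470)
  2a²+18a+28 = ((1/105)a+2/105)(210a+1470) + (0)
Last nonzero remainder: 210a+1470. Dividing through by 210 gives the monic gcd a+7.

a+7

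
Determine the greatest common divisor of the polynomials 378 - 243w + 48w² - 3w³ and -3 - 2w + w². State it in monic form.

Repeated division with remainder:
  -3w³ + 48w² - 243w + 378 = (-3w + 42)(w² - 2w - 3) + (-168w + 504)
  w² - 2w - 3 = (-(1/168)w - 1/168)(-168w + 504) + (0)
Last nonzero remainder: -168w + 504. Dividing through by -168 gives the monic gcd w - 3.

-3 + w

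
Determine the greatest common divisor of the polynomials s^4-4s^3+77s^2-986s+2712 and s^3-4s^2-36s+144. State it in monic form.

Apply the Euclidean algorithm:
  s^4-4s^3+77s^2-986s+2712 = (s)(s^3-4s^2-36s+144) + (113s^2-1130s+2712)
  s^3-4s^2-36s+144 = ((1/113)s+6/113)(113s^2-1130s+2712) + (0)
Last nonzero remainder: 113s^2-1130s+2712. Dividing through by 113 gives the monic gcd s^2-10s+24.

s^2-10s+24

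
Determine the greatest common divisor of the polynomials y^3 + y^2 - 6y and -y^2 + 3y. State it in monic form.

Euclidean algorithm in ℚ[y]:
  y^3 + y^2 - 6y = (-y - 4)(-y^2 + 3y) + (6y)
  -y^2 + 3y = (-(1/6)y + 1/2)(6y) + (0)
Last nonzero remainder: 6y. Dividing through by 6 gives the monic gcd y.

y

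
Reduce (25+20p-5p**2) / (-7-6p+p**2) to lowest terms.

Repeated division with remainder:
  -5p**2+20p+25 = (-5)(p**2-6p-7) + (-10p-10)
  p**2-6p-7 = (-(1/10)p+7/10)(-10p-10) + (0)
Last nonzero remainder: -10p-10. Dividing through by -10 gives the monic gcd p+1.
Cancel p+1 from numerator and denominator to get the reduced form.

(25-5p)/(-7+p)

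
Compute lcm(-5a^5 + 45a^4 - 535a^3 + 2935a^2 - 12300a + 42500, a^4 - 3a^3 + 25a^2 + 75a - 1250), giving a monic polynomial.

Euclidean algorithm in ℚ[a]:
  -5a^5 + 45a^4 - 535a^3 + 2935a^2 - 12300a + 42500 = (-5a + 30)(a^4 - 3a^3 + 25a^2 + 75a - 1250) + (-320a^3 + 2560a^2 - 20800a + 80000)
  a^4 - 3a^3 + 25a^2 + 75a - 1250 = (-(1/320)a - 1/64)(-320a^3 + 2560a^2 - 20800a + 80000) + (0)
Last nonzero remainder: -320a^3 + 2560a^2 - 20800a + 80000. Dividing through by -320 gives the monic gcd a^3 - 8a^2 + 65a - 250.
Then lcm(f, g) = f·g / gcd(f, g); expanding and making the result monic gives the answer.

a^6 - 4a^5 + 62a^4 - 52a^3 - 475a^2 + 3800a - 42500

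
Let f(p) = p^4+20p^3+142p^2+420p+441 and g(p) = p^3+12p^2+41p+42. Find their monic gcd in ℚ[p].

Apply the Euclidean algorithm:
  p^4+20p^3+142p^2+420p+441 = (p+8)(p^3+12p^2+41p+42) + (5p^2+50p+105)
  p^3+12p^2+41p+42 = ((1/5)p+2/5)(5p^2+50p+105) + (0)
Last nonzero remainder: 5p^2+50p+105. Dividing through by 5 gives the monic gcd p^2+10p+21.

p^2+10p+21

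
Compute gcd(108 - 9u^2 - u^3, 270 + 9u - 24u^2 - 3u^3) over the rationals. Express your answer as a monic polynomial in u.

-18 + 3u + u^2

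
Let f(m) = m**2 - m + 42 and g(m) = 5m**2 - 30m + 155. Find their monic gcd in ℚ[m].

1

Euclidean algorithm in ℚ[m]:
  m**2 - m + 42 = (1/5)(5m**2 - 30m + 155) + (5m + 11)
  5m**2 - 30m + 155 = (m - 41/5)(5m + 11) + (1226/5)
  5m + 11 = ((25/1226)m + 55/1226)(1226/5) + (0)
The last nonzero remainder is the constant 1226/5, so the polynomials are coprime and gcd = 1.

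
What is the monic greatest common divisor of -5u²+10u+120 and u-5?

Apply the Euclidean algorithm:
  -5u²+10u+120 = (-5u-15)(u-5) + (45)
  u-5 = ((1/45)u-1/9)(45) + (0)
The last nonzero remainder is the constant 45, so the polynomials are coprime and gcd = 1.

1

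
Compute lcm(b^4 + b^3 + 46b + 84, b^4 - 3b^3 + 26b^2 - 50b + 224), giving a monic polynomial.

b^6 + 2b^5 + 17b^4 + 62b^3 + 130b^2 + 820b + 1344

Repeated division with remainder:
  b^4 + b^3 + 46b + 84 = (b^4 - 3b^3 + 26b^2 - 50b + 224) + (4b^3 - 26b^2 + 96b - 140)
  b^4 - 3b^3 + 26b^2 - 50b + 224 = ((1/4)b + 7/8)(4b^3 - 26b^2 + 96b - 140) + ((99/4)b^2 - 99b + 693/2)
  4b^3 - 26b^2 + 96b - 140 = ((16/99)b - 40/99)((99/4)b^2 - 99b + 693/2) + (0)
Last nonzero remainder: (99/4)b^2 - 99b + 693/2. Dividing through by 99/4 gives the monic gcd b^2 - 4b + 14.
Then lcm(f, g) = f·g / gcd(f, g); expanding and making the result monic gives the answer.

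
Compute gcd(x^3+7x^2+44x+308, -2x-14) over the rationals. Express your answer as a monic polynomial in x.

Euclidean algorithm in ℚ[x]:
  x^3+7x^2+44x+308 = (-(1/2)x^2-22)(-2x-14) + (0)
Last nonzero remainder: -2x-14. Dividing through by -2 gives the monic gcd x+7.

x+7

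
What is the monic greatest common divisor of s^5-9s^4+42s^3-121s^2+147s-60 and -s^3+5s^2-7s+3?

s^2-2s+1

By polynomial division,
  s^5-9s^4+42s^3-121s^2+147s-60 = (-s^2+4s-15)(-s^3+5s^2-7s+3) + (-15s^2+30s-15)
  -s^3+5s^2-7s+3 = ((1/15)s-1/5)(-15s^2+30s-15) + (0)
Last nonzero remainder: -15s^2+30s-15. Dividing through by -15 gives the monic gcd s^2-2s+1.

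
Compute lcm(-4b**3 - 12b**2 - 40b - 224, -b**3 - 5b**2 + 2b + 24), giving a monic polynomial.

b**5 + 4b**4 + 7b**3 + 48b**2 - 4b - 336

Apply the Euclidean algorithm:
  -4b**3 - 12b**2 - 40b - 224 = (4)(-b**3 - 5b**2 + 2b + 24) + (8b**2 - 48b - 320)
  -b**3 - 5b**2 + 2b + 24 = (-(1/8)b - 11/8)(8b**2 - 48b - 320) + (-104b - 416)
  8b**2 - 48b - 320 = (-(1/13)b + 10/13)(-104b - 416) + (0)
Last nonzero remainder: -104b - 416. Dividing through by -104 gives the monic gcd b + 4.
Then lcm(f, g) = f·g / gcd(f, g); expanding and making the result monic gives the answer.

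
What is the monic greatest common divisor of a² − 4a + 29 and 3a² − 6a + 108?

Repeated division with remainder:
  a² − 4a + 29 = (1/3)(3a² − 6a + 108) + (−2a − 7)
  3a² − 6a + 108 = (−(3/2)a + 33/4)(−2a − 7) + (663/4)
  −2a − 7 = (−(8/663)a − 28/663)(663/4) + (0)
The last nonzero remainder is the constant 663/4, so the polynomials are coprime and gcd = 1.

1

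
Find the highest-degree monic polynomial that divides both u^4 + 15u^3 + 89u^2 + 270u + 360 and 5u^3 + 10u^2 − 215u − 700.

u + 4

Euclidean algorithm in ℚ[u]:
  u^4 + 15u^3 + 89u^2 + 270u + 360 = ((1/5)u + 13/5)(5u^3 + 10u^2 − 215u − 700) + (106u^2 + 969u + 2180)
  5u^3 + 10u^2 − 215u − 700 = ((5/106)u − 3785/11236)(106u^2 + 969u + 2180) + ((96525/11236)u + 96525/2809)
  106u^2 + 969u + 2180 = ((1191016/96525)u + 1224724/19305)((96525/11236)u + 96525/2809) + (0)
Last nonzero remainder: (96525/11236)u + 96525/2809. Dividing through by 96525/11236 gives the monic gcd u + 4.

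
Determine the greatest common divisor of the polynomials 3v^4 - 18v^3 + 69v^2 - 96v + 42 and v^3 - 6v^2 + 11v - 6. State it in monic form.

By polynomial division,
  3v^4 - 18v^3 + 69v^2 - 96v + 42 = (3v)(v^3 - 6v^2 + 11v - 6) + (36v^2 - 78v + 42)
  v^3 - 6v^2 + 11v - 6 = ((1/36)v - 23/216)(36v^2 - 78v + 42) + ((55/36)v - 55/36)
  36v^2 - 78v + 42 = ((1296/55)v - 1512/55)((55/36)v - 55/36) + (0)
Last nonzero remainder: (55/36)v - 55/36. Dividing through by 55/36 gives the monic gcd v - 1.

v - 1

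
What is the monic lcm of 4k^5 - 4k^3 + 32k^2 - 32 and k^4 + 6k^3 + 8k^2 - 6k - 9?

k^7 + 6k^6 + 8k^5 + 2k^4 + 39k^3 + 64k^2 - 48k - 72

Euclidean algorithm in ℚ[k]:
  4k^5 - 4k^3 + 32k^2 - 32 = (4k - 24)(k^4 + 6k^3 + 8k^2 - 6k - 9) + (108k^3 + 248k^2 - 108k - 248)
  k^4 + 6k^3 + 8k^2 - 6k - 9 = ((1/108)k + 25/729)(108k^3 + 248k^2 - 108k - 248) + ((361/729)k^2 - 361/729)
  108k^3 + 248k^2 - 108k - 248 = ((78732/361)k + 180792/361)((361/729)k^2 - 361/729) + (0)
Last nonzero remainder: (361/729)k^2 - 361/729. Dividing through by 361/729 gives the monic gcd k^2 - 1.
Then lcm(f, g) = f·g / gcd(f, g); expanding and making the result monic gives the answer.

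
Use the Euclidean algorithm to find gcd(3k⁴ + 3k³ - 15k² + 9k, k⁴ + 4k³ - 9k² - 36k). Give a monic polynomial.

k² + 3k

Euclidean algorithm in ℚ[k]:
  3k⁴ + 3k³ - 15k² + 9k = (3)(k⁴ + 4k³ - 9k² - 36k) + (-9k³ + 12k² + 117k)
  k⁴ + 4k³ - 9k² - 36k = (-(1/9)k - 16/27)(-9k³ + 12k² + 117k) + ((100/9)k² + (100/3)k)
  -9k³ + 12k² + 117k = (-(81/100)k + 351/100)((100/9)k² + (100/3)k) + (0)
Last nonzero remainder: (100/9)k² + (100/3)k. Dividing through by 100/9 gives the monic gcd k² + 3k.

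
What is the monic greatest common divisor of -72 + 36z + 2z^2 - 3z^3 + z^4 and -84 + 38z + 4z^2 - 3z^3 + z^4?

Euclidean algorithm in ℚ[z]:
  z^4 - 3z^3 + 2z^2 + 36z - 72 = (z^4 - 3z^3 + 4z^2 + 38z - 84) + (-2z^2 - 2z + 12)
  z^4 - 3z^3 + 4z^2 + 38z - 84 = (-(1/2)z^2 + 2z - 7)(-2z^2 - 2z + 12) + (0)
Last nonzero remainder: -2z^2 - 2z + 12. Dividing through by -2 gives the monic gcd z^2 + z - 6.

-6 + z + z^2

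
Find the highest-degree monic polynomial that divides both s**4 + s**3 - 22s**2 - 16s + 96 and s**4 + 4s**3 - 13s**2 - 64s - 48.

s**3 + 3s**2 - 16s - 48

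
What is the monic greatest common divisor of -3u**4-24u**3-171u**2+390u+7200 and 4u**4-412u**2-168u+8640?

Apply the Euclidean algorithm:
  -3u**4-24u**3-171u**2+390u+7200 = (-3/4)(4u**4-412u**2-168u+8640) + (-24u**3-480u**2+264u+13680)
  4u**4-412u**2-168u+8640 = (-(1/6)u+10/3)(-24u**3-480u**2+264u+13680) + (1232u**2+1232u-36960)
  -24u**3-480u**2+264u+13680 = (-(3/154)u-57/154)(1232u**2+1232u-36960) + (0)
Last nonzero remainder: 1232u**2+1232u-36960. Dividing through by 1232 gives the monic gcd u**2+u-30.

u**2+u-30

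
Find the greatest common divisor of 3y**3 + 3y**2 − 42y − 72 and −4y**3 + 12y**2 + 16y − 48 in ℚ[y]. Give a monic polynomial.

y + 2

By polynomial division,
  3y**3 + 3y**2 − 42y − 72 = (−3/4)(−4y**3 + 12y**2 + 16y − 48) + (12y**2 − 30y − 108)
  −4y**3 + 12y**2 + 16y − 48 = (−(1/3)y + 1/6)(12y**2 − 30y − 108) + (−15y − 30)
  12y**2 − 30y − 108 = (−(4/5)y + 18/5)(−15y − 30) + (0)
Last nonzero remainder: −15y − 30. Dividing through by −15 gives the monic gcd y + 2.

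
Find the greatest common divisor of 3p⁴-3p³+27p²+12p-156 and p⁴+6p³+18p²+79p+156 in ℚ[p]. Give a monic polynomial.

Repeated division with remainder:
  3p⁴-3p³+27p²+12p-156 = (3)(p⁴+6p³+18p²+79p+156) + (-21p³-27p²-225p-624)
  p⁴+6p³+18p²+79p+156 = (-(1/21)p-11/49)(-21p³-27p²-225p-624) + ((60/49)p²-(60/49)p+780/49)
  -21p³-27p²-225p-624 = (-(343/20)p-196/5)((60/49)p²-(60/49)p+780/49) + (0)
Last nonzero remainder: (60/49)p²-(60/49)p+780/49. Dividing through by 60/49 gives the monic gcd p²-p+13.

p²-p+13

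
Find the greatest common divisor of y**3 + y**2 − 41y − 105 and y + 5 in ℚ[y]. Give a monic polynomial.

By polynomial division,
  y**3 + y**2 − 41y − 105 = (y**2 − 4y − 21)(y + 5) + (0)
The last nonzero remainder y + 5 is already monic.

y + 5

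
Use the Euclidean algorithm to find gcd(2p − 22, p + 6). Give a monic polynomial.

1

By polynomial division,
  2p − 22 = (2)(p + 6) + (−34)
  p + 6 = (−(1/34)p − 3/17)(−34) + (0)
The last nonzero remainder is the constant −34, so the polynomials are coprime and gcd = 1.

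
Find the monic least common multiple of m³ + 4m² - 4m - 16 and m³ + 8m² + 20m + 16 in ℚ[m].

Euclidean algorithm in ℚ[m]:
  m³ + 4m² - 4m - 16 = (m³ + 8m² + 20m + 16) + (-4m² - 24m - 32)
  m³ + 8m² + 20m + 16 = (-(1/4)m - 1/2)(-4m² - 24m - 32) + (0)
Last nonzero remainder: -4m² - 24m - 32. Dividing through by -4 gives the monic gcd m² + 6m + 8.
Then lcm(f, g) = f·g / gcd(f, g); expanding and making the result monic gives the answer.

m⁴ + 6m³ + 4m² - 24m - 32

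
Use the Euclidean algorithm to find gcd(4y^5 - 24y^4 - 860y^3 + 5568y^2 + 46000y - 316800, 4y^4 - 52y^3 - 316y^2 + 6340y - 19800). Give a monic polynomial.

Apply the Euclidean algorithm:
  4y^5 - 24y^4 - 860y^3 + 5568y^2 + 46000y - 316800 = (y + 7)(4y^4 - 52y^3 - 316y^2 + 6340y - 19800) + (-180y^3 + 1440y^2 + 21420y - 178200)
  4y^4 - 52y^3 - 316y^2 + 6340y - 19800 = (-(1/45)y + 1/9)(-180y^3 + 1440y^2 + 21420y - 178200) + (0)
Last nonzero remainder: -180y^3 + 1440y^2 + 21420y - 178200. Dividing through by -180 gives the monic gcd y^3 - 8y^2 - 119y + 990.

y^3 - 8y^2 - 119y + 990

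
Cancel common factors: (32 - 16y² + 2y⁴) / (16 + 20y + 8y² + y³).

(8 - 8y + 2y²)/(4 + y)

Euclidean algorithm in ℚ[y]:
  2y⁴ - 16y² + 32 = (2y - 16)(y³ + 8y² + 20y + 16) + (72y² + 288y + 288)
  y³ + 8y² + 20y + 16 = ((1/72)y + 1/18)(72y² + 288y + 288) + (0)
Last nonzero remainder: 72y² + 288y + 288. Dividing through by 72 gives the monic gcd y² + 4y + 4.
Cancel y² + 4y + 4 from numerator and denominator to get the reduced form.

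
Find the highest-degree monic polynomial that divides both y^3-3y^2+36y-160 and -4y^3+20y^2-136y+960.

y^2+y+40

Repeated division with remainder:
  y^3-3y^2+36y-160 = (-1/4)(-4y^3+20y^2-136y+960) + (2y^2+2y+80)
  -4y^3+20y^2-136y+960 = (-2y+12)(2y^2+2y+80) + (0)
Last nonzero remainder: 2y^2+2y+80. Dividing through by 2 gives the monic gcd y^2+y+40.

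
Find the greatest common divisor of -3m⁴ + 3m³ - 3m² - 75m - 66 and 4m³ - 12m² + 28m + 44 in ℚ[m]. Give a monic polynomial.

By polynomial division,
  -3m⁴ + 3m³ - 3m² - 75m - 66 = (-(3/4)m - 3/2)(4m³ - 12m² + 28m + 44) + (0)
Last nonzero remainder: 4m³ - 12m² + 28m + 44. Dividing through by 4 gives the monic gcd m³ - 3m² + 7m + 11.

m³ - 3m² + 7m + 11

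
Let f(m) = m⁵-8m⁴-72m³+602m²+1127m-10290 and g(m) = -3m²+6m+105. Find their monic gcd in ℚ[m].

By polynomial division,
  m⁵-8m⁴-72m³+602m²+1127m-10290 = (-(1/3)m³+2m²+(49/3)m-98)(-3m²+6m+105) + (0)
Last nonzero remainder: -3m²+6m+105. Dividing through by -3 gives the monic gcd m²-2m-35.

m²-2m-35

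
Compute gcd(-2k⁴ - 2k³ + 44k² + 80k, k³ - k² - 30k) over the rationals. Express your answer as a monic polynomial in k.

k

Apply the Euclidean algorithm:
  -2k⁴ - 2k³ + 44k² + 80k = (-2k - 4)(k³ - k² - 30k) + (-20k² - 40k)
  k³ - k² - 30k = (-(1/20)k + 3/20)(-20k² - 40k) + (-24k)
  -20k² - 40k = ((5/6)k + 5/3)(-24k) + (0)
Last nonzero remainder: -24k. Dividing through by -24 gives the monic gcd k.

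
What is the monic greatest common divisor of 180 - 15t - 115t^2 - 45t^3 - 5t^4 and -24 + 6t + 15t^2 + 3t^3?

-4 + 3t + t^2

By polynomial division,
  -5t^4 - 45t^3 - 115t^2 - 15t + 180 = (-(5/3)t - 20/3)(3t^3 + 15t^2 + 6t - 24) + (-5t^2 - 15t + 20)
  3t^3 + 15t^2 + 6t - 24 = (-(3/5)t - 6/5)(-5t^2 - 15t + 20) + (0)
Last nonzero remainder: -5t^2 - 15t + 20. Dividing through by -5 gives the monic gcd t^2 + 3t - 4.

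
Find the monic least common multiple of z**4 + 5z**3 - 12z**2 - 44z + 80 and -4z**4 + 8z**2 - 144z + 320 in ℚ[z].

Euclidean algorithm in ℚ[z]:
  z**4 + 5z**3 - 12z**2 - 44z + 80 = (-1/4)(-4z**4 + 8z**2 - 144z + 320) + (5z**3 - 10z**2 - 80z + 160)
  -4z**4 + 8z**2 - 144z + 320 = (-(4/5)z - 8/5)(5z**3 - 10z**2 - 80z + 160) + (-72z**2 - 144z + 576)
  5z**3 - 10z**2 - 80z + 160 = (-(5/72)z + 5/18)(-72z**2 - 144z + 576) + (0)
Last nonzero remainder: -72z**2 - 144z + 576. Dividing through by -72 gives the monic gcd z**2 + 2z - 8.
Then lcm(f, g) = f·g / gcd(f, g); expanding and making the result monic gives the answer.

z**6 + 3z**5 - 12z**4 + 30z**3 + 48z**2 - 600z + 800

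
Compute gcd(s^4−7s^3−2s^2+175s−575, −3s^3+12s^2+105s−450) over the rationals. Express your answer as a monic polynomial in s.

s−5

Repeated division with remainder:
  s^4−7s^3−2s^2+175s−575 = (−(1/3)s+1)(−3s^3+12s^2+105s−450) + (21s^2−80s−125)
  −3s^3+12s^2+105s−450 = (−(1/7)s+4/147)(21s^2−80s−125) + ((13130/147)s−65650/147)
  21s^2−80s−125 = ((3087/13130)s+735/2626)((13130/147)s−65650/147) + (0)
Last nonzero remainder: (13130/147)s−65650/147. Dividing through by 13130/147 gives the monic gcd s−5.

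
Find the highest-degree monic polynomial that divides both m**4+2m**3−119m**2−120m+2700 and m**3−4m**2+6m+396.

m+6

Euclidean algorithm in ℚ[m]:
  m**4+2m**3−119m**2−120m+2700 = (m+6)(m**3−4m**2+6m+396) + (−101m**2−552m+324)
  m**3−4m**2+6m+396 = (−(1/101)m+956/10201)(−101m**2−552m+324) + ((621642/10201)m+3729852/10201)
  −101m**2−552m+324 = (−(1030301/621642)m+91809/103607)((621642/10201)m+3729852/10201) + (0)
Last nonzero remainder: (621642/10201)m+3729852/10201. Dividing through by 621642/10201 gives the monic gcd m+6.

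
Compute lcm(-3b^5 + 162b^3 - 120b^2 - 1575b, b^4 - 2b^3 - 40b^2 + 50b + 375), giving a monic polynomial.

b^6 + 5b^5 - 54b^4 - 230b^3 + 725b^2 + 2625b

Repeated division with remainder:
  -3b^5 + 162b^3 - 120b^2 - 1575b = (-3b - 6)(b^4 - 2b^3 - 40b^2 + 50b + 375) + (30b^3 - 210b^2 - 150b + 2250)
  b^4 - 2b^3 - 40b^2 + 50b + 375 = ((1/30)b + 1/6)(30b^3 - 210b^2 - 150b + 2250) + (0)
Last nonzero remainder: 30b^3 - 210b^2 - 150b + 2250. Dividing through by 30 gives the monic gcd b^3 - 7b^2 - 5b + 75.
Then lcm(f, g) = f·g / gcd(f, g); expanding and making the result monic gives the answer.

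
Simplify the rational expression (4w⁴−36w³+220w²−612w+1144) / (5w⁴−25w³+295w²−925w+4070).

(4w²−16w+52)/(5w²+185)

By polynomial division,
  4w⁴−36w³+220w²−612w+1144 = (4/5)(5w⁴−25w³+295w²−925w+4070) + (−16w³−16w²+128w−2112)
  5w⁴−25w³+295w²−925w+4070 = (−(5/16)w+15/8)(−16w³−16w²+128w−2112) + (365w²−1825w+8030)
  −16w³−16w²+128w−2112 = (−(16/365)w−96/365)(365w²−1825w+8030) + (0)
Last nonzero remainder: 365w²−1825w+8030. Dividing through by 365 gives the monic gcd w²−5w+22.
Cancel w²−5w+22 from numerator and denominator to get the reduced form.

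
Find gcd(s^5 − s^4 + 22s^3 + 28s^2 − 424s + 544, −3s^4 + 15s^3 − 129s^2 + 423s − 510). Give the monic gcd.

Apply the Euclidean algorithm:
  s^5 − s^4 + 22s^3 + 28s^2 − 424s + 544 = (−(1/3)s − 4/3)(−3s^4 + 15s^3 − 129s^2 + 423s − 510) + (−s^3 − 3s^2 − 30s − 136)
  −3s^4 + 15s^3 − 129s^2 + 423s − 510 = (3s − 24)(−s^3 − 3s^2 − 30s − 136) + (−111s^2 + 111s − 3774)
  −s^3 − 3s^2 − 30s − 136 = ((1/111)s + 4/111)(−111s^2 + 111s − 3774) + (0)
Last nonzero remainder: −111s^2 + 111s − 3774. Dividing through by −111 gives the monic gcd s^2 − s + 34.

s^2 − s + 34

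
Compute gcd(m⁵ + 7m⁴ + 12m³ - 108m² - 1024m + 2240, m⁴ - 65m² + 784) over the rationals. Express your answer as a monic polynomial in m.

m² + 3m - 28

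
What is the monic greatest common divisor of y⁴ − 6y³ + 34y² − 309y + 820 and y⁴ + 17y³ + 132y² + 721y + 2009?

y² + 3y + 41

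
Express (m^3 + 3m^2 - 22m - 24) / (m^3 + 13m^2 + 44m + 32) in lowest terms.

Apply the Euclidean algorithm:
  m^3 + 3m^2 - 22m - 24 = (m^3 + 13m^2 + 44m + 32) + (-10m^2 - 66m - 56)
  m^3 + 13m^2 + 44m + 32 = (-(1/10)m - 16/25)(-10m^2 - 66m - 56) + (-(96/25)m - 96/25)
  -10m^2 - 66m - 56 = ((125/48)m + 175/12)(-(96/25)m - 96/25) + (0)
Last nonzero remainder: -(96/25)m - 96/25. Dividing through by -96/25 gives the monic gcd m + 1.
Cancel m + 1 from numerator and denominator to get the reduced form.

(m^2 + 2m - 24)/(m^2 + 12m + 32)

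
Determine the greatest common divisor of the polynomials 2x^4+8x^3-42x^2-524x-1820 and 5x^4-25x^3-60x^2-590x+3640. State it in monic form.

x^3-x^2-16x-182

Repeated division with remainder:
  2x^4+8x^3-42x^2-524x-1820 = (2/5)(5x^4-25x^3-60x^2-590x+3640) + (18x^3-18x^2-288x-3276)
  5x^4-25x^3-60x^2-590x+3640 = ((5/18)x-10/9)(18x^3-18x^2-288x-3276) + (0)
Last nonzero remainder: 18x^3-18x^2-288x-3276. Dividing through by 18 gives the monic gcd x^3-x^2-16x-182.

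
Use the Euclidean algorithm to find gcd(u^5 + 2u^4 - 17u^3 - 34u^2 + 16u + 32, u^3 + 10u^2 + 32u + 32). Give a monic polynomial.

u^2 + 6u + 8

Euclidean algorithm in ℚ[u]:
  u^5 + 2u^4 - 17u^3 - 34u^2 + 16u + 32 = (u^2 - 8u + 31)(u^3 + 10u^2 + 32u + 32) + (-120u^2 - 720u - 960)
  u^3 + 10u^2 + 32u + 32 = (-(1/120)u - 1/30)(-120u^2 - 720u - 960) + (0)
Last nonzero remainder: -120u^2 - 720u - 960. Dividing through by -120 gives the monic gcd u^2 + 6u + 8.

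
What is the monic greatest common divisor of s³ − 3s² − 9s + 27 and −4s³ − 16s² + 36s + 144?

s² − 9

Euclidean algorithm in ℚ[s]:
  s³ − 3s² − 9s + 27 = (−1/4)(−4s³ − 16s² + 36s + 144) + (−7s² + 63)
  −4s³ − 16s² + 36s + 144 = ((4/7)s + 16/7)(−7s² + 63) + (0)
Last nonzero remainder: −7s² + 63. Dividing through by −7 gives the monic gcd s² − 9.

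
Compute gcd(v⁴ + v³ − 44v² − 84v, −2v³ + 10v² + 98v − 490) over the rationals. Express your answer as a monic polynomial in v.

v − 7

Euclidean algorithm in ℚ[v]:
  v⁴ + v³ − 44v² − 84v = (−(1/2)v − 3)(−2v³ + 10v² + 98v − 490) + (35v² − 35v − 1470)
  −2v³ + 10v² + 98v − 490 = (−(2/35)v + 8/35)(35v² − 35v − 1470) + (22v − 154)
  35v² − 35v − 1470 = ((35/22)v + 105/11)(22v − 154) + (0)
Last nonzero remainder: 22v − 154. Dividing through by 22 gives the monic gcd v − 7.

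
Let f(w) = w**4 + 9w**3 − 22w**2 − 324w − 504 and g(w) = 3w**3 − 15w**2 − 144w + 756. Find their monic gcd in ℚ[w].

w**2 + w − 42

By polynomial division,
  w**4 + 9w**3 − 22w**2 − 324w − 504 = ((1/3)w + 14/3)(3w**3 − 15w**2 − 144w + 756) + (96w**2 + 96w − 4032)
  3w**3 − 15w**2 − 144w + 756 = ((1/32)w − 3/16)(96w**2 + 96w − 4032) + (0)
Last nonzero remainder: 96w**2 + 96w − 4032. Dividing through by 96 gives the monic gcd w**2 + w − 42.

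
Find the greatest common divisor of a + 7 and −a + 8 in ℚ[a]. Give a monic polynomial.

1

Repeated division with remainder:
  a + 7 = (−1)(−a + 8) + (15)
  −a + 8 = (−(1/15)a + 8/15)(15) + (0)
The last nonzero remainder is the constant 15, so the polynomials are coprime and gcd = 1.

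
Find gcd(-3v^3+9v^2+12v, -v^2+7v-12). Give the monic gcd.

Apply the Euclidean algorithm:
  -3v^3+9v^2+12v = (3v+12)(-v^2+7v-12) + (-36v+144)
  -v^2+7v-12 = ((1/36)v-1/12)(-36v+144) + (0)
Last nonzero remainder: -36v+144. Dividing through by -36 gives the monic gcd v-4.

v-4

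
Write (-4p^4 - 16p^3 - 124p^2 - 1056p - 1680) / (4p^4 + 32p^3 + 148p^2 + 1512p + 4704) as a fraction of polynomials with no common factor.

(-p^2 - 7p - 10)/(p^2 + 11p + 28)

Repeated division with remainder:
  -4p^4 - 16p^3 - 124p^2 - 1056p - 1680 = (-1)(4p^4 + 32p^3 + 148p^2 + 1512p + 4704) + (16p^3 + 24p^2 + 456p + 3024)
  4p^4 + 32p^3 + 148p^2 + 1512p + 4704 = ((1/4)p + 13/8)(16p^3 + 24p^2 + 456p + 3024) + (-5p^2 + 15p - 210)
  16p^3 + 24p^2 + 456p + 3024 = (-(16/5)p - 72/5)(-5p^2 + 15p - 210) + (0)
Last nonzero remainder: -5p^2 + 15p - 210. Dividing through by -5 gives the monic gcd p^2 - 3p + 42.
Cancel p^2 - 3p + 42 from numerator and denominator to get the reduced form.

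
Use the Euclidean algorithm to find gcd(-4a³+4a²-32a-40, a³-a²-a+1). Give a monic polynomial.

Repeated division with remainder:
  -4a³+4a²-32a-40 = (-4)(a³-a²-a+1) + (-36a-36)
  a³-a²-a+1 = (-(1/36)a²+(1/18)a-1/36)(-36a-36) + (0)
Last nonzero remainder: -36a-36. Dividing through by -36 gives the monic gcd a+1.

a+1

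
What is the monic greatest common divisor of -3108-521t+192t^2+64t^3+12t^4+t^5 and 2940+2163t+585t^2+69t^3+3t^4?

28+11t+t^2

Repeated division with remainder:
  t^5+12t^4+64t^3+192t^2-521t-3108 = ((1/3)t-11/3)(3t^4+69t^3+585t^2+2163t+2940) + (122t^3+1616t^2+6430t+7672)
  3t^4+69t^3+585t^2+2163t+2940 = ((3/122)t+1785/7442)(122t^3+1616t^2+6430t+7672) + ((146160/3721)t^2+(1607760/3721)t+4092480/3721)
  122t^3+1616t^2+6430t+7672 = ((226981/73080)t+509777/73080)((146160/3721)t^2+(1607760/3721)t+4092480/3721) + (0)
Last nonzero remainder: (146160/3721)t^2+(1607760/3721)t+4092480/3721. Dividing through by 146160/3721 gives the monic gcd t^2+11t+28.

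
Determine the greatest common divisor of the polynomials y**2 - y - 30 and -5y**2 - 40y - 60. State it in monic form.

1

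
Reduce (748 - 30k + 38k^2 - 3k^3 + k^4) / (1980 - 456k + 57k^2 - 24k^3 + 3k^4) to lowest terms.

(34 - 6k + k^2)/(90 - 33k + 3k^2)

Repeated division with remainder:
  k^4 - 3k^3 + 38k^2 - 30k + 748 = (1/3)(3k^4 - 24k^3 + 57k^2 - 456k + 1980) + (5k^3 + 19k^2 + 122k + 88)
  3k^4 - 24k^3 + 57k^2 - 456k + 1980 = ((3/5)k - 177/25)(5k^3 + 19k^2 + 122k + 88) + ((2958/25)k^2 + (8874/25)k + 65076/25)
  5k^3 + 19k^2 + 122k + 88 = ((125/2958)k + 50/1479)((2958/25)k^2 + (8874/25)k + 65076/25) + (0)
Last nonzero remainder: (2958/25)k^2 + (8874/25)k + 65076/25. Dividing through by 2958/25 gives the monic gcd k^2 + 3k + 22.
Cancel k^2 + 3k + 22 from numerator and denominator to get the reduced form.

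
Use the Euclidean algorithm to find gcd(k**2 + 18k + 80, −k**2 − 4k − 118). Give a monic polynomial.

By polynomial division,
  k**2 + 18k + 80 = (−1)(−k**2 − 4k − 118) + (14k − 38)
  −k**2 − 4k − 118 = (−(1/14)k − 47/98)(14k − 38) + (−6675/49)
  14k − 38 = (−(686/6675)k + 1862/6675)(−6675/49) + (0)
The last nonzero remainder is the constant −6675/49, so the polynomials are coprime and gcd = 1.

1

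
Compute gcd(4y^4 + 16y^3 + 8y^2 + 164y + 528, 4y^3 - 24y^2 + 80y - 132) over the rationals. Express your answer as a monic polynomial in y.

Repeated division with remainder:
  4y^4 + 16y^3 + 8y^2 + 164y + 528 = (y + 10)(4y^3 - 24y^2 + 80y - 132) + (168y^2 - 504y + 1848)
  4y^3 - 24y^2 + 80y - 132 = ((1/42)y - 1/14)(168y^2 - 504y + 1848) + (0)
Last nonzero remainder: 168y^2 - 504y + 1848. Dividing through by 168 gives the monic gcd y^2 - 3y + 11.

y^2 - 3y + 11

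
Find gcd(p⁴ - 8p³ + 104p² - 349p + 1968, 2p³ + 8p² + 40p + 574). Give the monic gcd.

p² - 3p + 41

Apply the Euclidean algorithm:
  p⁴ - 8p³ + 104p² - 349p + 1968 = ((1/2)p - 6)(2p³ + 8p² + 40p + 574) + (132p² - 396p + 5412)
  2p³ + 8p² + 40p + 574 = ((1/66)p + 7/66)(132p² - 396p + 5412) + (0)
Last nonzero remainder: 132p² - 396p + 5412. Dividing through by 132 gives the monic gcd p² - 3p + 41.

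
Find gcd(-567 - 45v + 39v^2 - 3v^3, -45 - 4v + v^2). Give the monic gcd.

-9 + v

Apply the Euclidean algorithm:
  -3v^3 + 39v^2 - 45v - 567 = (-3v + 27)(v^2 - 4v - 45) + (-72v + 648)
  v^2 - 4v - 45 = (-(1/72)v - 5/72)(-72v + 648) + (0)
Last nonzero remainder: -72v + 648. Dividing through by -72 gives the monic gcd v - 9.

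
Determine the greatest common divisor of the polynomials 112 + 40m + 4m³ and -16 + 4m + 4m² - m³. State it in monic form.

By polynomial division,
  4m³ + 40m + 112 = (-4)(-m³ + 4m² + 4m - 16) + (16m² + 56m + 48)
  -m³ + 4m² + 4m - 16 = (-(1/16)m + 15/32)(16m² + 56m + 48) + (-(77/4)m - 77/2)
  16m² + 56m + 48 = (-(64/77)m - 96/77)(-(77/4)m - 77/2) + (0)
Last nonzero remainder: -(77/4)m - 77/2. Dividing through by -77/4 gives the monic gcd m + 2.

2 + m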